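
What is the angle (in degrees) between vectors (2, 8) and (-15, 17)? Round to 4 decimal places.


dot = 2*-15 + 8*17 = 106
|u| = 8.2462, |v| = 22.6716
cos(angle) = 0.567
angle = 55.4599 degrees

55.4599 degrees


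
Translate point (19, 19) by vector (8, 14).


Translation: (x+dx, y+dy) = (19+8, 19+14) = (27, 33)

(27, 33)


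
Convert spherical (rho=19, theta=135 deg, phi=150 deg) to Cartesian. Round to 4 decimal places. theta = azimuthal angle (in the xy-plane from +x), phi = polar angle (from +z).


x = 19 * sin(150) * cos(135) = -6.7175
y = 19 * sin(150) * sin(135) = 6.7175
z = 19 * cos(150) = -16.4545

(-6.7175, 6.7175, -16.4545)


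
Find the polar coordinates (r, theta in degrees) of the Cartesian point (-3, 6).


r = sqrt((-3)^2 + 6^2) = 6.7082
theta = atan2(6, -3) = 116.5651 degrees

r = 6.7082, theta = 116.5651 degrees


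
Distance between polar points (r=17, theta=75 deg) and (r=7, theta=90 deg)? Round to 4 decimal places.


d = sqrt(r1^2 + r2^2 - 2*r1*r2*cos(t2-t1))
d = sqrt(17^2 + 7^2 - 2*17*7*cos(90-75)) = 10.3976

10.3976


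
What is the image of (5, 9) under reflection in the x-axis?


Reflection across x-axis: (x, y) -> (x, -y)
(5, 9) -> (5, -9)

(5, -9)


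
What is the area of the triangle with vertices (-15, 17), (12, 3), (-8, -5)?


Area = |x1(y2-y3) + x2(y3-y1) + x3(y1-y2)| / 2
= |-15*(3--5) + 12*(-5-17) + -8*(17-3)| / 2
= 248

248


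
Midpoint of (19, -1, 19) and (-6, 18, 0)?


Midpoint = ((19+-6)/2, (-1+18)/2, (19+0)/2) = (6.5, 8.5, 9.5)

(6.5, 8.5, 9.5)


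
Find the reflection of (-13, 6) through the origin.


Reflection through origin: (x, y) -> (-x, -y)
(-13, 6) -> (13, -6)

(13, -6)


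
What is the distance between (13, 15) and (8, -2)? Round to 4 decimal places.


d = sqrt((8-13)^2 + (-2-15)^2) = 17.72

17.72


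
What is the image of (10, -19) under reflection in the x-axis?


Reflection across x-axis: (x, y) -> (x, -y)
(10, -19) -> (10, 19)

(10, 19)


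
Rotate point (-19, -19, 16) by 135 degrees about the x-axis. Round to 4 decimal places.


x' = -19
y' = -19*cos(135) - 16*sin(135) = 2.1213
z' = -19*sin(135) + 16*cos(135) = -24.7487

(-19, 2.1213, -24.7487)


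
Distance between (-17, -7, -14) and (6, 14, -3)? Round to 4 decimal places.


d = sqrt((6--17)^2 + (14--7)^2 + (-3--14)^2) = 33.0303

33.0303


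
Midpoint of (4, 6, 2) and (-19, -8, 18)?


Midpoint = ((4+-19)/2, (6+-8)/2, (2+18)/2) = (-7.5, -1, 10)

(-7.5, -1, 10)


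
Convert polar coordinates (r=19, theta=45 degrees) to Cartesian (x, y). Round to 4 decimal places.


x = 19 * cos(45) = 13.435
y = 19 * sin(45) = 13.435

(13.435, 13.435)


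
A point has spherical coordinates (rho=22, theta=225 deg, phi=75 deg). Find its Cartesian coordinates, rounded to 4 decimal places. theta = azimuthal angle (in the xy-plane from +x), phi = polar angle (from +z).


x = 22 * sin(75) * cos(225) = -15.0263
y = 22 * sin(75) * sin(225) = -15.0263
z = 22 * cos(75) = 5.694

(-15.0263, -15.0263, 5.694)


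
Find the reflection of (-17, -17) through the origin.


Reflection through origin: (x, y) -> (-x, -y)
(-17, -17) -> (17, 17)

(17, 17)


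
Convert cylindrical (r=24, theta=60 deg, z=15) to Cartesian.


x = 24 * cos(60) = 12
y = 24 * sin(60) = 20.7846
z = 15

(12, 20.7846, 15)


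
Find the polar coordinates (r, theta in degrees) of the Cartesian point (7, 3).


r = sqrt(7^2 + 3^2) = 7.6158
theta = atan2(3, 7) = 23.1986 degrees

r = 7.6158, theta = 23.1986 degrees


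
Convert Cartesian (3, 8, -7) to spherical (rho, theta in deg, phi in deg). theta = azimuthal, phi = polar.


rho = sqrt(3^2 + 8^2 + (-7)^2) = 11.0454
theta = atan2(8, 3) = 69.444 deg
phi = acos(-7/11.0454) = 129.3274 deg

rho = 11.0454, theta = 69.444 deg, phi = 129.3274 deg


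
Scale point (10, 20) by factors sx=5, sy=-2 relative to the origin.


Scaling: (x*sx, y*sy) = (10*5, 20*-2) = (50, -40)

(50, -40)


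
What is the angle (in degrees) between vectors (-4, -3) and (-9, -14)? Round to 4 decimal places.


dot = -4*-9 + -3*-14 = 78
|u| = 5, |v| = 16.6433
cos(angle) = 0.9373
angle = 20.3949 degrees

20.3949 degrees


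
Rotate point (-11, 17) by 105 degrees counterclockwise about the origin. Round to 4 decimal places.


x' = -11*cos(105) - 17*sin(105) = -13.5737
y' = -11*sin(105) + 17*cos(105) = -15.0251

(-13.5737, -15.0251)


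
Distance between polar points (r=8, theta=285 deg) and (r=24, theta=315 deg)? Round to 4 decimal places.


d = sqrt(r1^2 + r2^2 - 2*r1*r2*cos(t2-t1))
d = sqrt(8^2 + 24^2 - 2*8*24*cos(315-285)) = 17.5341

17.5341


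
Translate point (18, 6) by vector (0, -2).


Translation: (x+dx, y+dy) = (18+0, 6+-2) = (18, 4)

(18, 4)


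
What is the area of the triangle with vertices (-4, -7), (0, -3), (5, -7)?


Area = |x1(y2-y3) + x2(y3-y1) + x3(y1-y2)| / 2
= |-4*(-3--7) + 0*(-7--7) + 5*(-7--3)| / 2
= 18

18


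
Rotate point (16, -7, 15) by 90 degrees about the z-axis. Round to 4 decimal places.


x' = 16*cos(90) - -7*sin(90) = 7
y' = 16*sin(90) + -7*cos(90) = 16
z' = 15

(7, 16, 15)


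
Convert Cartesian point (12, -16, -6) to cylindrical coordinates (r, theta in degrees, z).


r = sqrt(12^2 + (-16)^2) = 20
theta = atan2(-16, 12) = 306.8699 deg
z = -6

r = 20, theta = 306.8699 deg, z = -6


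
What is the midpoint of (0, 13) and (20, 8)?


Midpoint = ((0+20)/2, (13+8)/2) = (10, 10.5)

(10, 10.5)


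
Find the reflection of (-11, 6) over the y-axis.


Reflection across y-axis: (x, y) -> (-x, y)
(-11, 6) -> (11, 6)

(11, 6)


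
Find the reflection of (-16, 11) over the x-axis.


Reflection across x-axis: (x, y) -> (x, -y)
(-16, 11) -> (-16, -11)

(-16, -11)


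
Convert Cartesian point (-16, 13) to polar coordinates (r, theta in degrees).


r = sqrt((-16)^2 + 13^2) = 20.6155
theta = atan2(13, -16) = 140.9061 degrees

r = 20.6155, theta = 140.9061 degrees


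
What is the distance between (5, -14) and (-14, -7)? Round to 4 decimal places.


d = sqrt((-14-5)^2 + (-7--14)^2) = 20.2485

20.2485


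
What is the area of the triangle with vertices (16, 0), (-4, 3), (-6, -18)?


Area = |x1(y2-y3) + x2(y3-y1) + x3(y1-y2)| / 2
= |16*(3--18) + -4*(-18-0) + -6*(0-3)| / 2
= 213

213


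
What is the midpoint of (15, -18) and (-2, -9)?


Midpoint = ((15+-2)/2, (-18+-9)/2) = (6.5, -13.5)

(6.5, -13.5)


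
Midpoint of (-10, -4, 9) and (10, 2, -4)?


Midpoint = ((-10+10)/2, (-4+2)/2, (9+-4)/2) = (0, -1, 2.5)

(0, -1, 2.5)


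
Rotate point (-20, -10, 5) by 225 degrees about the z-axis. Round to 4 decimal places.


x' = -20*cos(225) - -10*sin(225) = 7.0711
y' = -20*sin(225) + -10*cos(225) = 21.2132
z' = 5

(7.0711, 21.2132, 5)


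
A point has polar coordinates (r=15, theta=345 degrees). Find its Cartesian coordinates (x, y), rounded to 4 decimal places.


x = 15 * cos(345) = 14.4889
y = 15 * sin(345) = -3.8823

(14.4889, -3.8823)


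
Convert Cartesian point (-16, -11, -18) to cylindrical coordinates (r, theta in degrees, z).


r = sqrt((-16)^2 + (-11)^2) = 19.4165
theta = atan2(-11, -16) = 214.5085 deg
z = -18

r = 19.4165, theta = 214.5085 deg, z = -18


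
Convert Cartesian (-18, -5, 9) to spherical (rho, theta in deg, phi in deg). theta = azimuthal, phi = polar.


rho = sqrt((-18)^2 + (-5)^2 + 9^2) = 20.7364
theta = atan2(-5, -18) = 195.5241 deg
phi = acos(9/20.7364) = 64.2771 deg

rho = 20.7364, theta = 195.5241 deg, phi = 64.2771 deg


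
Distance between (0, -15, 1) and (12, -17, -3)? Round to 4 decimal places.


d = sqrt((12-0)^2 + (-17--15)^2 + (-3-1)^2) = 12.8062

12.8062


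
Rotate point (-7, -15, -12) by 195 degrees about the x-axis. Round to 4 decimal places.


x' = -7
y' = -15*cos(195) - -12*sin(195) = 11.3831
z' = -15*sin(195) + -12*cos(195) = 15.4734

(-7, 11.3831, 15.4734)


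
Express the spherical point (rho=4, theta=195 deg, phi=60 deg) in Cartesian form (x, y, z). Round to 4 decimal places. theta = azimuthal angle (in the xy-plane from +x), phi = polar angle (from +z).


x = 4 * sin(60) * cos(195) = -3.3461
y = 4 * sin(60) * sin(195) = -0.8966
z = 4 * cos(60) = 2

(-3.3461, -0.8966, 2)


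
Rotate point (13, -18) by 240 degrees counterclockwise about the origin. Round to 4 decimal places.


x' = 13*cos(240) - -18*sin(240) = -22.0885
y' = 13*sin(240) + -18*cos(240) = -2.2583

(-22.0885, -2.2583)


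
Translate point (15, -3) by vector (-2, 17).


Translation: (x+dx, y+dy) = (15+-2, -3+17) = (13, 14)

(13, 14)


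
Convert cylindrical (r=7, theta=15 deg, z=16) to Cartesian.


x = 7 * cos(15) = 6.7615
y = 7 * sin(15) = 1.8117
z = 16

(6.7615, 1.8117, 16)


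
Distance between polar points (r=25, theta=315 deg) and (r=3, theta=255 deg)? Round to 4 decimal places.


d = sqrt(r1^2 + r2^2 - 2*r1*r2*cos(t2-t1))
d = sqrt(25^2 + 3^2 - 2*25*3*cos(255-315)) = 23.6432

23.6432


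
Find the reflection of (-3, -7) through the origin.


Reflection through origin: (x, y) -> (-x, -y)
(-3, -7) -> (3, 7)

(3, 7)


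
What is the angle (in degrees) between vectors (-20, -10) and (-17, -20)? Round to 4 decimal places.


dot = -20*-17 + -10*-20 = 540
|u| = 22.3607, |v| = 26.2488
cos(angle) = 0.92
angle = 23.0704 degrees

23.0704 degrees


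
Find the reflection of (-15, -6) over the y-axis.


Reflection across y-axis: (x, y) -> (-x, y)
(-15, -6) -> (15, -6)

(15, -6)


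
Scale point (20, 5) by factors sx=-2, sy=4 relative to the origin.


Scaling: (x*sx, y*sy) = (20*-2, 5*4) = (-40, 20)

(-40, 20)


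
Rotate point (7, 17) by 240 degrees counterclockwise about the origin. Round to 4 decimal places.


x' = 7*cos(240) - 17*sin(240) = 11.2224
y' = 7*sin(240) + 17*cos(240) = -14.5622

(11.2224, -14.5622)


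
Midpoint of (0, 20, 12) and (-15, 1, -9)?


Midpoint = ((0+-15)/2, (20+1)/2, (12+-9)/2) = (-7.5, 10.5, 1.5)

(-7.5, 10.5, 1.5)


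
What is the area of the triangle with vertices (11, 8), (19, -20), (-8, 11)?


Area = |x1(y2-y3) + x2(y3-y1) + x3(y1-y2)| / 2
= |11*(-20-11) + 19*(11-8) + -8*(8--20)| / 2
= 254

254


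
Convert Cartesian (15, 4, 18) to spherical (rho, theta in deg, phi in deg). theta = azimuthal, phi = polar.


rho = sqrt(15^2 + 4^2 + 18^2) = 23.7697
theta = atan2(4, 15) = 14.9314 deg
phi = acos(18/23.7697) = 40.7763 deg

rho = 23.7697, theta = 14.9314 deg, phi = 40.7763 deg


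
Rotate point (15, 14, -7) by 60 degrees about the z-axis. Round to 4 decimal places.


x' = 15*cos(60) - 14*sin(60) = -4.6244
y' = 15*sin(60) + 14*cos(60) = 19.9904
z' = -7

(-4.6244, 19.9904, -7)


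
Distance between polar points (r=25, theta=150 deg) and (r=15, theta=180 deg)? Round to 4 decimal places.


d = sqrt(r1^2 + r2^2 - 2*r1*r2*cos(t2-t1))
d = sqrt(25^2 + 15^2 - 2*25*15*cos(180-150)) = 14.1591

14.1591


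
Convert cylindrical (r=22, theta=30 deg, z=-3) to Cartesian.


x = 22 * cos(30) = 19.0526
y = 22 * sin(30) = 11
z = -3

(19.0526, 11, -3)


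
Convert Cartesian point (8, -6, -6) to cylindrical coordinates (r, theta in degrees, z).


r = sqrt(8^2 + (-6)^2) = 10
theta = atan2(-6, 8) = 323.1301 deg
z = -6

r = 10, theta = 323.1301 deg, z = -6


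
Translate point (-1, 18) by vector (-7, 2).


Translation: (x+dx, y+dy) = (-1+-7, 18+2) = (-8, 20)

(-8, 20)


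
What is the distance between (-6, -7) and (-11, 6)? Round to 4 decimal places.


d = sqrt((-11--6)^2 + (6--7)^2) = 13.9284

13.9284


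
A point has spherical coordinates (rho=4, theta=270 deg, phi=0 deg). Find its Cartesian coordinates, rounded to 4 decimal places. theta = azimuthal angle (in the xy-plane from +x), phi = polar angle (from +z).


x = 4 * sin(0) * cos(270) = 0
y = 4 * sin(0) * sin(270) = 0
z = 4 * cos(0) = 4

(0, 0, 4)


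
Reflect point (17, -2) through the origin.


Reflection through origin: (x, y) -> (-x, -y)
(17, -2) -> (-17, 2)

(-17, 2)


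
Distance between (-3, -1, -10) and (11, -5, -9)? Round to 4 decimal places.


d = sqrt((11--3)^2 + (-5--1)^2 + (-9--10)^2) = 14.5945

14.5945


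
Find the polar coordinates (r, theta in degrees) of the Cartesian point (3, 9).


r = sqrt(3^2 + 9^2) = 9.4868
theta = atan2(9, 3) = 71.5651 degrees

r = 9.4868, theta = 71.5651 degrees


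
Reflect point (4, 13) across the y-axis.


Reflection across y-axis: (x, y) -> (-x, y)
(4, 13) -> (-4, 13)

(-4, 13)


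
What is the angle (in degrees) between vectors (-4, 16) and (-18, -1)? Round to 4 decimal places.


dot = -4*-18 + 16*-1 = 56
|u| = 16.4924, |v| = 18.0278
cos(angle) = 0.1883
angle = 79.1436 degrees

79.1436 degrees


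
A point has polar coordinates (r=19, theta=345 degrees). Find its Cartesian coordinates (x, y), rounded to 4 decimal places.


x = 19 * cos(345) = 18.3526
y = 19 * sin(345) = -4.9176

(18.3526, -4.9176)


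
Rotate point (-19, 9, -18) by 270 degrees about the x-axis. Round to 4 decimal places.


x' = -19
y' = 9*cos(270) - -18*sin(270) = -18
z' = 9*sin(270) + -18*cos(270) = -9

(-19, -18, -9)


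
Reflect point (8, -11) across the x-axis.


Reflection across x-axis: (x, y) -> (x, -y)
(8, -11) -> (8, 11)

(8, 11)


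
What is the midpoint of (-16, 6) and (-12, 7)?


Midpoint = ((-16+-12)/2, (6+7)/2) = (-14, 6.5)

(-14, 6.5)


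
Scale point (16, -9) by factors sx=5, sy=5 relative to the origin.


Scaling: (x*sx, y*sy) = (16*5, -9*5) = (80, -45)

(80, -45)


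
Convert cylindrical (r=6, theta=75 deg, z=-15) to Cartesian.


x = 6 * cos(75) = 1.5529
y = 6 * sin(75) = 5.7956
z = -15

(1.5529, 5.7956, -15)


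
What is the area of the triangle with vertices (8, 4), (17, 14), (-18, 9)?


Area = |x1(y2-y3) + x2(y3-y1) + x3(y1-y2)| / 2
= |8*(14-9) + 17*(9-4) + -18*(4-14)| / 2
= 152.5

152.5


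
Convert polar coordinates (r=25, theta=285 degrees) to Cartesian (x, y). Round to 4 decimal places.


x = 25 * cos(285) = 6.4705
y = 25 * sin(285) = -24.1481

(6.4705, -24.1481)


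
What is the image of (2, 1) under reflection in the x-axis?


Reflection across x-axis: (x, y) -> (x, -y)
(2, 1) -> (2, -1)

(2, -1)


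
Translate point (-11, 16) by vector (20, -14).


Translation: (x+dx, y+dy) = (-11+20, 16+-14) = (9, 2)

(9, 2)


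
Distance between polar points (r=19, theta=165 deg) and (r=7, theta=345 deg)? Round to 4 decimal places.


d = sqrt(r1^2 + r2^2 - 2*r1*r2*cos(t2-t1))
d = sqrt(19^2 + 7^2 - 2*19*7*cos(345-165)) = 26

26


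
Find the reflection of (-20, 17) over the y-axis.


Reflection across y-axis: (x, y) -> (-x, y)
(-20, 17) -> (20, 17)

(20, 17)


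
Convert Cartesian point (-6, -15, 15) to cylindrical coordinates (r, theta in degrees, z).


r = sqrt((-6)^2 + (-15)^2) = 16.1555
theta = atan2(-15, -6) = 248.1986 deg
z = 15

r = 16.1555, theta = 248.1986 deg, z = 15


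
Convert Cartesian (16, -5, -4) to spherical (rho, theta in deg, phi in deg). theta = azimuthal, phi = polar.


rho = sqrt(16^2 + (-5)^2 + (-4)^2) = 17.2337
theta = atan2(-5, 16) = 342.646 deg
phi = acos(-4/17.2337) = 103.4209 deg

rho = 17.2337, theta = 342.646 deg, phi = 103.4209 deg


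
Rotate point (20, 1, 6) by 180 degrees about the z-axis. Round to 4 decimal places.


x' = 20*cos(180) - 1*sin(180) = -20
y' = 20*sin(180) + 1*cos(180) = -1
z' = 6

(-20, -1, 6)


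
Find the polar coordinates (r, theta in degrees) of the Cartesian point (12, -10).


r = sqrt(12^2 + (-10)^2) = 15.6205
theta = atan2(-10, 12) = 320.1944 degrees

r = 15.6205, theta = 320.1944 degrees


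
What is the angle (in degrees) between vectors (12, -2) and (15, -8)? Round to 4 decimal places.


dot = 12*15 + -2*-8 = 196
|u| = 12.1655, |v| = 17
cos(angle) = 0.9477
angle = 18.6102 degrees

18.6102 degrees


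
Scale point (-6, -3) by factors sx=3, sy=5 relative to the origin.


Scaling: (x*sx, y*sy) = (-6*3, -3*5) = (-18, -15)

(-18, -15)


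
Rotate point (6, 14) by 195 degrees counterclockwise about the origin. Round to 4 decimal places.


x' = 6*cos(195) - 14*sin(195) = -2.1721
y' = 6*sin(195) + 14*cos(195) = -15.0759

(-2.1721, -15.0759)


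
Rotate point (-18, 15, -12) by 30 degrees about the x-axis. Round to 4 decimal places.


x' = -18
y' = 15*cos(30) - -12*sin(30) = 18.9904
z' = 15*sin(30) + -12*cos(30) = -2.8923

(-18, 18.9904, -2.8923)


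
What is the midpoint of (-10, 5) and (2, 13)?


Midpoint = ((-10+2)/2, (5+13)/2) = (-4, 9)

(-4, 9)


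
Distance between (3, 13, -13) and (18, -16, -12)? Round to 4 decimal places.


d = sqrt((18-3)^2 + (-16-13)^2 + (-12--13)^2) = 32.665

32.665


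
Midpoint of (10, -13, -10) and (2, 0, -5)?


Midpoint = ((10+2)/2, (-13+0)/2, (-10+-5)/2) = (6, -6.5, -7.5)

(6, -6.5, -7.5)


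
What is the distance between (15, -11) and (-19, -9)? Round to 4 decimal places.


d = sqrt((-19-15)^2 + (-9--11)^2) = 34.0588

34.0588


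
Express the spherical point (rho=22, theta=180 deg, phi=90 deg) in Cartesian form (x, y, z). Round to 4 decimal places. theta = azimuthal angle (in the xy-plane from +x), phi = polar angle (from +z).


x = 22 * sin(90) * cos(180) = -22
y = 22 * sin(90) * sin(180) = 0
z = 22 * cos(90) = 0

(-22, 0, 0)


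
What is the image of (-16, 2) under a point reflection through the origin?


Reflection through origin: (x, y) -> (-x, -y)
(-16, 2) -> (16, -2)

(16, -2)


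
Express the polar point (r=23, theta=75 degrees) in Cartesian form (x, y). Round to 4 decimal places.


x = 23 * cos(75) = 5.9528
y = 23 * sin(75) = 22.2163

(5.9528, 22.2163)


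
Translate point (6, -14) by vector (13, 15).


Translation: (x+dx, y+dy) = (6+13, -14+15) = (19, 1)

(19, 1)


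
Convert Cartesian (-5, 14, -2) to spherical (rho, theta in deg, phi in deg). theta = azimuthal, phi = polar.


rho = sqrt((-5)^2 + 14^2 + (-2)^2) = 15
theta = atan2(14, -5) = 109.6538 deg
phi = acos(-2/15) = 97.6623 deg

rho = 15, theta = 109.6538 deg, phi = 97.6623 deg


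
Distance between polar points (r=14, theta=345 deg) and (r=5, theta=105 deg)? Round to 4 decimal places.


d = sqrt(r1^2 + r2^2 - 2*r1*r2*cos(t2-t1))
d = sqrt(14^2 + 5^2 - 2*14*5*cos(105-345)) = 17.0587

17.0587


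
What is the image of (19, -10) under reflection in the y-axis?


Reflection across y-axis: (x, y) -> (-x, y)
(19, -10) -> (-19, -10)

(-19, -10)


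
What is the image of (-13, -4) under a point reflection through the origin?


Reflection through origin: (x, y) -> (-x, -y)
(-13, -4) -> (13, 4)

(13, 4)


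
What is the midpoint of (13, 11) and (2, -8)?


Midpoint = ((13+2)/2, (11+-8)/2) = (7.5, 1.5)

(7.5, 1.5)


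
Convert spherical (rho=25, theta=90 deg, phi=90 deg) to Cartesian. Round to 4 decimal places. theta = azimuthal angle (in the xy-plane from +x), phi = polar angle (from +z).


x = 25 * sin(90) * cos(90) = 0
y = 25 * sin(90) * sin(90) = 25
z = 25 * cos(90) = 0

(0, 25, 0)


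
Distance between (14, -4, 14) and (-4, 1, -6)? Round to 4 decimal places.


d = sqrt((-4-14)^2 + (1--4)^2 + (-6-14)^2) = 27.3679

27.3679


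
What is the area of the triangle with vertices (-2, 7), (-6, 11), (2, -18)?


Area = |x1(y2-y3) + x2(y3-y1) + x3(y1-y2)| / 2
= |-2*(11--18) + -6*(-18-7) + 2*(7-11)| / 2
= 42

42


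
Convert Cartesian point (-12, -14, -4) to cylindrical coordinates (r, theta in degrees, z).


r = sqrt((-12)^2 + (-14)^2) = 18.4391
theta = atan2(-14, -12) = 229.3987 deg
z = -4

r = 18.4391, theta = 229.3987 deg, z = -4


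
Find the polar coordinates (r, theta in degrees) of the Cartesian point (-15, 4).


r = sqrt((-15)^2 + 4^2) = 15.5242
theta = atan2(4, -15) = 165.0686 degrees

r = 15.5242, theta = 165.0686 degrees


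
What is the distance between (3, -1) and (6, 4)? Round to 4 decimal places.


d = sqrt((6-3)^2 + (4--1)^2) = 5.831

5.831


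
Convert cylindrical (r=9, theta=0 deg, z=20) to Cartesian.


x = 9 * cos(0) = 9
y = 9 * sin(0) = 0
z = 20

(9, 0, 20)


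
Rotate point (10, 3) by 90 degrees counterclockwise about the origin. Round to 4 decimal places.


x' = 10*cos(90) - 3*sin(90) = -3
y' = 10*sin(90) + 3*cos(90) = 10

(-3, 10)


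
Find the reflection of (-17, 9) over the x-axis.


Reflection across x-axis: (x, y) -> (x, -y)
(-17, 9) -> (-17, -9)

(-17, -9)


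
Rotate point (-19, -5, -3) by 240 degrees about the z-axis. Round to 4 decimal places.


x' = -19*cos(240) - -5*sin(240) = 5.1699
y' = -19*sin(240) + -5*cos(240) = 18.9545
z' = -3

(5.1699, 18.9545, -3)


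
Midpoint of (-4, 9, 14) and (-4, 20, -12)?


Midpoint = ((-4+-4)/2, (9+20)/2, (14+-12)/2) = (-4, 14.5, 1)

(-4, 14.5, 1)


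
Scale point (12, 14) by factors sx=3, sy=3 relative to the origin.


Scaling: (x*sx, y*sy) = (12*3, 14*3) = (36, 42)

(36, 42)


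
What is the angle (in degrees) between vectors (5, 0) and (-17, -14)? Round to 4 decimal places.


dot = 5*-17 + 0*-14 = -85
|u| = 5, |v| = 22.0227
cos(angle) = -0.7719
angle = 140.5275 degrees

140.5275 degrees


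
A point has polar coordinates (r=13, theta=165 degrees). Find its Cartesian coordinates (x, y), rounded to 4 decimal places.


x = 13 * cos(165) = -12.557
y = 13 * sin(165) = 3.3646

(-12.557, 3.3646)


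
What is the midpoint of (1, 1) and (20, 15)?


Midpoint = ((1+20)/2, (1+15)/2) = (10.5, 8)

(10.5, 8)


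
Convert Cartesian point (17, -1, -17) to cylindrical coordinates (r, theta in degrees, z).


r = sqrt(17^2 + (-1)^2) = 17.0294
theta = atan2(-1, 17) = 356.6335 deg
z = -17

r = 17.0294, theta = 356.6335 deg, z = -17


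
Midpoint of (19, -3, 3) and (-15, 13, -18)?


Midpoint = ((19+-15)/2, (-3+13)/2, (3+-18)/2) = (2, 5, -7.5)

(2, 5, -7.5)


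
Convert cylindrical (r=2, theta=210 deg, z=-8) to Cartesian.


x = 2 * cos(210) = -1.7321
y = 2 * sin(210) = -1
z = -8

(-1.7321, -1, -8)


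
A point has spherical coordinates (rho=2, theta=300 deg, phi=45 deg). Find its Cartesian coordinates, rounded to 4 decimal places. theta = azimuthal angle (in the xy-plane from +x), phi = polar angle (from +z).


x = 2 * sin(45) * cos(300) = 0.7071
y = 2 * sin(45) * sin(300) = -1.2247
z = 2 * cos(45) = 1.4142

(0.7071, -1.2247, 1.4142)


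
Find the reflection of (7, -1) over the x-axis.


Reflection across x-axis: (x, y) -> (x, -y)
(7, -1) -> (7, 1)

(7, 1)


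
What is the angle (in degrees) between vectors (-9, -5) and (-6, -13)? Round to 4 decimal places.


dot = -9*-6 + -5*-13 = 119
|u| = 10.2956, |v| = 14.3178
cos(angle) = 0.8073
angle = 36.1703 degrees

36.1703 degrees


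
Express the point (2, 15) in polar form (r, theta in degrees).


r = sqrt(2^2 + 15^2) = 15.1327
theta = atan2(15, 2) = 82.4054 degrees

r = 15.1327, theta = 82.4054 degrees


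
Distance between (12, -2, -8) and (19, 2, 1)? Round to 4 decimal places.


d = sqrt((19-12)^2 + (2--2)^2 + (1--8)^2) = 12.083

12.083


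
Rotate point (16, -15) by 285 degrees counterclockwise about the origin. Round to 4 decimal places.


x' = 16*cos(285) - -15*sin(285) = -10.3478
y' = 16*sin(285) + -15*cos(285) = -19.3371

(-10.3478, -19.3371)


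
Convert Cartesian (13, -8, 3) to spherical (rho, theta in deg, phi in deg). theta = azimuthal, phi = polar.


rho = sqrt(13^2 + (-8)^2 + 3^2) = 15.5563
theta = atan2(-8, 13) = 328.3925 deg
phi = acos(3/15.5563) = 78.881 deg

rho = 15.5563, theta = 328.3925 deg, phi = 78.881 deg


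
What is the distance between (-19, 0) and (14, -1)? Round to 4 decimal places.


d = sqrt((14--19)^2 + (-1-0)^2) = 33.0151

33.0151


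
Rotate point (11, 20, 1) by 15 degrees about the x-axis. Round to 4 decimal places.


x' = 11
y' = 20*cos(15) - 1*sin(15) = 19.0597
z' = 20*sin(15) + 1*cos(15) = 6.1423

(11, 19.0597, 6.1423)


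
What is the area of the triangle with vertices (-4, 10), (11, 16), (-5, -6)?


Area = |x1(y2-y3) + x2(y3-y1) + x3(y1-y2)| / 2
= |-4*(16--6) + 11*(-6-10) + -5*(10-16)| / 2
= 117

117


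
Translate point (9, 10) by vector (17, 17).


Translation: (x+dx, y+dy) = (9+17, 10+17) = (26, 27)

(26, 27)


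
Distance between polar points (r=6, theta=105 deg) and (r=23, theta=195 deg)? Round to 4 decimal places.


d = sqrt(r1^2 + r2^2 - 2*r1*r2*cos(t2-t1))
d = sqrt(6^2 + 23^2 - 2*6*23*cos(195-105)) = 23.7697

23.7697


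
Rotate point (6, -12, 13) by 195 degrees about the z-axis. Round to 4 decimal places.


x' = 6*cos(195) - -12*sin(195) = -8.9014
y' = 6*sin(195) + -12*cos(195) = 10.0382
z' = 13

(-8.9014, 10.0382, 13)


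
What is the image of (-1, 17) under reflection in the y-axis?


Reflection across y-axis: (x, y) -> (-x, y)
(-1, 17) -> (1, 17)

(1, 17)


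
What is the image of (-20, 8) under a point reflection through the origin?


Reflection through origin: (x, y) -> (-x, -y)
(-20, 8) -> (20, -8)

(20, -8)


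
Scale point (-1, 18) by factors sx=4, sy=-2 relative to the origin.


Scaling: (x*sx, y*sy) = (-1*4, 18*-2) = (-4, -36)

(-4, -36)


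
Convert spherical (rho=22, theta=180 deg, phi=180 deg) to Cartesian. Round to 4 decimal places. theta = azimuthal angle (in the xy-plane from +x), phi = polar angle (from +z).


x = 22 * sin(180) * cos(180) = 0
y = 22 * sin(180) * sin(180) = 0
z = 22 * cos(180) = -22

(0, 0, -22)


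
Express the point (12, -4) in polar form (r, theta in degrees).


r = sqrt(12^2 + (-4)^2) = 12.6491
theta = atan2(-4, 12) = 341.5651 degrees

r = 12.6491, theta = 341.5651 degrees


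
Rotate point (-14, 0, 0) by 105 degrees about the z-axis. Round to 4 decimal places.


x' = -14*cos(105) - 0*sin(105) = 3.6235
y' = -14*sin(105) + 0*cos(105) = -13.523
z' = 0

(3.6235, -13.523, 0)


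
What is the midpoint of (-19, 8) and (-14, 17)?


Midpoint = ((-19+-14)/2, (8+17)/2) = (-16.5, 12.5)

(-16.5, 12.5)


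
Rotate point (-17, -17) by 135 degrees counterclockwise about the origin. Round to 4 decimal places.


x' = -17*cos(135) - -17*sin(135) = 24.0416
y' = -17*sin(135) + -17*cos(135) = 0

(24.0416, 0)


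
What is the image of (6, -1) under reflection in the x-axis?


Reflection across x-axis: (x, y) -> (x, -y)
(6, -1) -> (6, 1)

(6, 1)


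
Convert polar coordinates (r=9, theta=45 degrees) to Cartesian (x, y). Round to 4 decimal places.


x = 9 * cos(45) = 6.364
y = 9 * sin(45) = 6.364

(6.364, 6.364)


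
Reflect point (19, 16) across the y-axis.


Reflection across y-axis: (x, y) -> (-x, y)
(19, 16) -> (-19, 16)

(-19, 16)


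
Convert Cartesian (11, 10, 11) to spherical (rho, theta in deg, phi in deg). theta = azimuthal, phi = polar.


rho = sqrt(11^2 + 10^2 + 11^2) = 18.4932
theta = atan2(10, 11) = 42.2737 deg
phi = acos(11/18.4932) = 53.5008 deg

rho = 18.4932, theta = 42.2737 deg, phi = 53.5008 deg


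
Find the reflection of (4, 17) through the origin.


Reflection through origin: (x, y) -> (-x, -y)
(4, 17) -> (-4, -17)

(-4, -17)


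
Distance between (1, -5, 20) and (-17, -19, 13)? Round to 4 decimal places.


d = sqrt((-17-1)^2 + (-19--5)^2 + (13-20)^2) = 23.8537

23.8537


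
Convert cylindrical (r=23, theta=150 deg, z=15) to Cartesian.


x = 23 * cos(150) = -19.9186
y = 23 * sin(150) = 11.5
z = 15

(-19.9186, 11.5, 15)


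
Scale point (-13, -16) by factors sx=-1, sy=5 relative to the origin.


Scaling: (x*sx, y*sy) = (-13*-1, -16*5) = (13, -80)

(13, -80)


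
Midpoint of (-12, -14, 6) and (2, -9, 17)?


Midpoint = ((-12+2)/2, (-14+-9)/2, (6+17)/2) = (-5, -11.5, 11.5)

(-5, -11.5, 11.5)


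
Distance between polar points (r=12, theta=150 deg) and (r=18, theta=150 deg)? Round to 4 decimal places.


d = sqrt(r1^2 + r2^2 - 2*r1*r2*cos(t2-t1))
d = sqrt(12^2 + 18^2 - 2*12*18*cos(150-150)) = 6

6


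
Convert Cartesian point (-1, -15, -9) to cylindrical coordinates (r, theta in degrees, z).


r = sqrt((-1)^2 + (-15)^2) = 15.0333
theta = atan2(-15, -1) = 266.1859 deg
z = -9

r = 15.0333, theta = 266.1859 deg, z = -9


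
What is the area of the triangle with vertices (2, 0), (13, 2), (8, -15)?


Area = |x1(y2-y3) + x2(y3-y1) + x3(y1-y2)| / 2
= |2*(2--15) + 13*(-15-0) + 8*(0-2)| / 2
= 88.5

88.5


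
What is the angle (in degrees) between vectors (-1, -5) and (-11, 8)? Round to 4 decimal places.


dot = -1*-11 + -5*8 = -29
|u| = 5.099, |v| = 13.6015
cos(angle) = -0.4181
angle = 114.7174 degrees

114.7174 degrees


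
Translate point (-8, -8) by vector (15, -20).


Translation: (x+dx, y+dy) = (-8+15, -8+-20) = (7, -28)

(7, -28)


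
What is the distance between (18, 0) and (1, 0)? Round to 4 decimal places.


d = sqrt((1-18)^2 + (0-0)^2) = 17

17


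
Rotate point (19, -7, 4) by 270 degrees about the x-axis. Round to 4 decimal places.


x' = 19
y' = -7*cos(270) - 4*sin(270) = 4
z' = -7*sin(270) + 4*cos(270) = 7

(19, 4, 7)


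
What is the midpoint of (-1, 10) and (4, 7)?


Midpoint = ((-1+4)/2, (10+7)/2) = (1.5, 8.5)

(1.5, 8.5)


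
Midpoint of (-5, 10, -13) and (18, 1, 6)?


Midpoint = ((-5+18)/2, (10+1)/2, (-13+6)/2) = (6.5, 5.5, -3.5)

(6.5, 5.5, -3.5)


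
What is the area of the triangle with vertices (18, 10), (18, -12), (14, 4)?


Area = |x1(y2-y3) + x2(y3-y1) + x3(y1-y2)| / 2
= |18*(-12-4) + 18*(4-10) + 14*(10--12)| / 2
= 44

44


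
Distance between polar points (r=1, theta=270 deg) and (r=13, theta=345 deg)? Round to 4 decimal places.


d = sqrt(r1^2 + r2^2 - 2*r1*r2*cos(t2-t1))
d = sqrt(1^2 + 13^2 - 2*1*13*cos(345-270)) = 12.7777

12.7777


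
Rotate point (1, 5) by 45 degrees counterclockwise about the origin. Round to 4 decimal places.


x' = 1*cos(45) - 5*sin(45) = -2.8284
y' = 1*sin(45) + 5*cos(45) = 4.2426

(-2.8284, 4.2426)


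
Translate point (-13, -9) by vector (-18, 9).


Translation: (x+dx, y+dy) = (-13+-18, -9+9) = (-31, 0)

(-31, 0)


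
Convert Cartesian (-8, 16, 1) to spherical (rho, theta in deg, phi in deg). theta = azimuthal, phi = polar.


rho = sqrt((-8)^2 + 16^2 + 1^2) = 17.9165
theta = atan2(16, -8) = 116.5651 deg
phi = acos(1/17.9165) = 86.8004 deg

rho = 17.9165, theta = 116.5651 deg, phi = 86.8004 deg


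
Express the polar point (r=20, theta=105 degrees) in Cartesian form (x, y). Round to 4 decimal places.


x = 20 * cos(105) = -5.1764
y = 20 * sin(105) = 19.3185

(-5.1764, 19.3185)


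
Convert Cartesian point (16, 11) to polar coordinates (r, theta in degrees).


r = sqrt(16^2 + 11^2) = 19.4165
theta = atan2(11, 16) = 34.5085 degrees

r = 19.4165, theta = 34.5085 degrees


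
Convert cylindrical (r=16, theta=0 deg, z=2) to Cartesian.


x = 16 * cos(0) = 16
y = 16 * sin(0) = 0
z = 2

(16, 0, 2)


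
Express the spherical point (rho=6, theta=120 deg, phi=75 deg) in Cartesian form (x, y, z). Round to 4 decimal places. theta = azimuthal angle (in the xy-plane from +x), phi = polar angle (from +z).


x = 6 * sin(75) * cos(120) = -2.8978
y = 6 * sin(75) * sin(120) = 5.0191
z = 6 * cos(75) = 1.5529

(-2.8978, 5.0191, 1.5529)


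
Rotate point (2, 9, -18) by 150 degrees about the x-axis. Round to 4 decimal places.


x' = 2
y' = 9*cos(150) - -18*sin(150) = 1.2058
z' = 9*sin(150) + -18*cos(150) = 20.0885

(2, 1.2058, 20.0885)


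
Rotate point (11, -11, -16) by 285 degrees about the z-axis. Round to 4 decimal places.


x' = 11*cos(285) - -11*sin(285) = -7.7782
y' = 11*sin(285) + -11*cos(285) = -13.4722
z' = -16

(-7.7782, -13.4722, -16)


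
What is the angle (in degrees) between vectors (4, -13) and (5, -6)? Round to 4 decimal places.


dot = 4*5 + -13*-6 = 98
|u| = 13.6015, |v| = 7.8102
cos(angle) = 0.9225
angle = 22.7028 degrees

22.7028 degrees


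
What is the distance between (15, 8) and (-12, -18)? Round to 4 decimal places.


d = sqrt((-12-15)^2 + (-18-8)^2) = 37.4833

37.4833


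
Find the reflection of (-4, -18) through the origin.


Reflection through origin: (x, y) -> (-x, -y)
(-4, -18) -> (4, 18)

(4, 18)


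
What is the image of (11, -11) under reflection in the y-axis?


Reflection across y-axis: (x, y) -> (-x, y)
(11, -11) -> (-11, -11)

(-11, -11)


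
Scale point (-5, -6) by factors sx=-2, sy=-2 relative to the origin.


Scaling: (x*sx, y*sy) = (-5*-2, -6*-2) = (10, 12)

(10, 12)


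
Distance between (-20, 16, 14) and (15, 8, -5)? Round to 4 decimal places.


d = sqrt((15--20)^2 + (8-16)^2 + (-5-14)^2) = 40.6202

40.6202


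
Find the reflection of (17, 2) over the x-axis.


Reflection across x-axis: (x, y) -> (x, -y)
(17, 2) -> (17, -2)

(17, -2)


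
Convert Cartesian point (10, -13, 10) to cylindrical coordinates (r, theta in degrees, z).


r = sqrt(10^2 + (-13)^2) = 16.4012
theta = atan2(-13, 10) = 307.5686 deg
z = 10

r = 16.4012, theta = 307.5686 deg, z = 10


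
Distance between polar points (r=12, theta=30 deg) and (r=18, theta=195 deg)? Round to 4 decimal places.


d = sqrt(r1^2 + r2^2 - 2*r1*r2*cos(t2-t1))
d = sqrt(12^2 + 18^2 - 2*12*18*cos(195-30)) = 29.7537

29.7537


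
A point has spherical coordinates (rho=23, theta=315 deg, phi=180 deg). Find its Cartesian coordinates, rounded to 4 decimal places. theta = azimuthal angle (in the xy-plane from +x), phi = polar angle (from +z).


x = 23 * sin(180) * cos(315) = 0
y = 23 * sin(180) * sin(315) = 0
z = 23 * cos(180) = -23

(0, 0, -23)


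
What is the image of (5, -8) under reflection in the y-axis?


Reflection across y-axis: (x, y) -> (-x, y)
(5, -8) -> (-5, -8)

(-5, -8)


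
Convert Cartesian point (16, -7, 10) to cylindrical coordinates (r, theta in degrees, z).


r = sqrt(16^2 + (-7)^2) = 17.4642
theta = atan2(-7, 16) = 336.3706 deg
z = 10

r = 17.4642, theta = 336.3706 deg, z = 10


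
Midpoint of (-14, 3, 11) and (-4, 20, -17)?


Midpoint = ((-14+-4)/2, (3+20)/2, (11+-17)/2) = (-9, 11.5, -3)

(-9, 11.5, -3)


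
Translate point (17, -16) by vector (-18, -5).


Translation: (x+dx, y+dy) = (17+-18, -16+-5) = (-1, -21)

(-1, -21)


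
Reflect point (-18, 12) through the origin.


Reflection through origin: (x, y) -> (-x, -y)
(-18, 12) -> (18, -12)

(18, -12)


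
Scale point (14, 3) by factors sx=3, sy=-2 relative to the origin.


Scaling: (x*sx, y*sy) = (14*3, 3*-2) = (42, -6)

(42, -6)


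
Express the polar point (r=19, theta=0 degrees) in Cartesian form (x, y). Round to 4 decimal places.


x = 19 * cos(0) = 19
y = 19 * sin(0) = 0

(19, 0)


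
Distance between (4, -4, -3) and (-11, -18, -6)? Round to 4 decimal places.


d = sqrt((-11-4)^2 + (-18--4)^2 + (-6--3)^2) = 20.7364

20.7364


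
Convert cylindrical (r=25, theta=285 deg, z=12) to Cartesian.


x = 25 * cos(285) = 6.4705
y = 25 * sin(285) = -24.1481
z = 12

(6.4705, -24.1481, 12)


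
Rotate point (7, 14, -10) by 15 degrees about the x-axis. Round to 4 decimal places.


x' = 7
y' = 14*cos(15) - -10*sin(15) = 16.1112
z' = 14*sin(15) + -10*cos(15) = -6.0358

(7, 16.1112, -6.0358)


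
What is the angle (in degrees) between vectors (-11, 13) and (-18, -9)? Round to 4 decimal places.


dot = -11*-18 + 13*-9 = 81
|u| = 17.0294, |v| = 20.1246
cos(angle) = 0.2364
angle = 76.3287 degrees

76.3287 degrees


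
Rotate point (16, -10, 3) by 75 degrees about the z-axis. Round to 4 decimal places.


x' = 16*cos(75) - -10*sin(75) = 13.8004
y' = 16*sin(75) + -10*cos(75) = 12.8666
z' = 3

(13.8004, 12.8666, 3)


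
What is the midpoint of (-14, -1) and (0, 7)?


Midpoint = ((-14+0)/2, (-1+7)/2) = (-7, 3)

(-7, 3)


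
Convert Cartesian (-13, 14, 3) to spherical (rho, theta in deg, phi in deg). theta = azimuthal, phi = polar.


rho = sqrt((-13)^2 + 14^2 + 3^2) = 19.3391
theta = atan2(14, -13) = 132.8789 deg
phi = acos(3/19.3391) = 81.0759 deg

rho = 19.3391, theta = 132.8789 deg, phi = 81.0759 deg


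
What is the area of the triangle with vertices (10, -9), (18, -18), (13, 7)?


Area = |x1(y2-y3) + x2(y3-y1) + x3(y1-y2)| / 2
= |10*(-18-7) + 18*(7--9) + 13*(-9--18)| / 2
= 77.5

77.5


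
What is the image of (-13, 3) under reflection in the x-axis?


Reflection across x-axis: (x, y) -> (x, -y)
(-13, 3) -> (-13, -3)

(-13, -3)


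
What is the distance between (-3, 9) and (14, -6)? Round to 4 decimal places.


d = sqrt((14--3)^2 + (-6-9)^2) = 22.6716

22.6716


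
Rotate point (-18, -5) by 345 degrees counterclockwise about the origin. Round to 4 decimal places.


x' = -18*cos(345) - -5*sin(345) = -18.6808
y' = -18*sin(345) + -5*cos(345) = -0.1709

(-18.6808, -0.1709)


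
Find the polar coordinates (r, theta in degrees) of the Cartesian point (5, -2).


r = sqrt(5^2 + (-2)^2) = 5.3852
theta = atan2(-2, 5) = 338.1986 degrees

r = 5.3852, theta = 338.1986 degrees


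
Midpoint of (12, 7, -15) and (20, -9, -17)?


Midpoint = ((12+20)/2, (7+-9)/2, (-15+-17)/2) = (16, -1, -16)

(16, -1, -16)


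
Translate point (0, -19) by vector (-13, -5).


Translation: (x+dx, y+dy) = (0+-13, -19+-5) = (-13, -24)

(-13, -24)


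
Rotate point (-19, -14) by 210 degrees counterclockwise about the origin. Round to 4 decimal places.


x' = -19*cos(210) - -14*sin(210) = 9.4545
y' = -19*sin(210) + -14*cos(210) = 21.6244

(9.4545, 21.6244)


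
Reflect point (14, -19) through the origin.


Reflection through origin: (x, y) -> (-x, -y)
(14, -19) -> (-14, 19)

(-14, 19)


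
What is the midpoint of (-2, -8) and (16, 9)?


Midpoint = ((-2+16)/2, (-8+9)/2) = (7, 0.5)

(7, 0.5)


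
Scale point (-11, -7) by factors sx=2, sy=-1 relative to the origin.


Scaling: (x*sx, y*sy) = (-11*2, -7*-1) = (-22, 7)

(-22, 7)


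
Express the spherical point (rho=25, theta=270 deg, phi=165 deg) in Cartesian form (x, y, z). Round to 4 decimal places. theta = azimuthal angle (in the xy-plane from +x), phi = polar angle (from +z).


x = 25 * sin(165) * cos(270) = 0
y = 25 * sin(165) * sin(270) = -6.4705
z = 25 * cos(165) = -24.1481

(0, -6.4705, -24.1481)


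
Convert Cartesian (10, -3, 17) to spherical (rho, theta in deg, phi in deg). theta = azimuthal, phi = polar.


rho = sqrt(10^2 + (-3)^2 + 17^2) = 19.9499
theta = atan2(-3, 10) = 343.3008 deg
phi = acos(17/19.9499) = 31.5556 deg

rho = 19.9499, theta = 343.3008 deg, phi = 31.5556 deg


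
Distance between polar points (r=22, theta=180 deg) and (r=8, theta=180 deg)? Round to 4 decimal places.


d = sqrt(r1^2 + r2^2 - 2*r1*r2*cos(t2-t1))
d = sqrt(22^2 + 8^2 - 2*22*8*cos(180-180)) = 14

14


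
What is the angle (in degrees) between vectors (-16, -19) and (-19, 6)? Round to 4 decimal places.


dot = -16*-19 + -19*6 = 190
|u| = 24.8395, |v| = 19.9249
cos(angle) = 0.3839
angle = 67.4247 degrees

67.4247 degrees


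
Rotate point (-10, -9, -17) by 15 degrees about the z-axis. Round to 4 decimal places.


x' = -10*cos(15) - -9*sin(15) = -7.3299
y' = -10*sin(15) + -9*cos(15) = -11.2815
z' = -17

(-7.3299, -11.2815, -17)


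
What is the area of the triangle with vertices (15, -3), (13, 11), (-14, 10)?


Area = |x1(y2-y3) + x2(y3-y1) + x3(y1-y2)| / 2
= |15*(11-10) + 13*(10--3) + -14*(-3-11)| / 2
= 190

190


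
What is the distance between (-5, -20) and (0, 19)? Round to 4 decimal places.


d = sqrt((0--5)^2 + (19--20)^2) = 39.3192

39.3192


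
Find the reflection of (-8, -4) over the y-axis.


Reflection across y-axis: (x, y) -> (-x, y)
(-8, -4) -> (8, -4)

(8, -4)


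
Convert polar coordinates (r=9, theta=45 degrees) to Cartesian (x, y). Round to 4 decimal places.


x = 9 * cos(45) = 6.364
y = 9 * sin(45) = 6.364

(6.364, 6.364)


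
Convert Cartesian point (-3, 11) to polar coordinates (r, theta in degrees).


r = sqrt((-3)^2 + 11^2) = 11.4018
theta = atan2(11, -3) = 105.2551 degrees

r = 11.4018, theta = 105.2551 degrees


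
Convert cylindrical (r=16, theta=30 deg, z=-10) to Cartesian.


x = 16 * cos(30) = 13.8564
y = 16 * sin(30) = 8
z = -10

(13.8564, 8, -10)
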